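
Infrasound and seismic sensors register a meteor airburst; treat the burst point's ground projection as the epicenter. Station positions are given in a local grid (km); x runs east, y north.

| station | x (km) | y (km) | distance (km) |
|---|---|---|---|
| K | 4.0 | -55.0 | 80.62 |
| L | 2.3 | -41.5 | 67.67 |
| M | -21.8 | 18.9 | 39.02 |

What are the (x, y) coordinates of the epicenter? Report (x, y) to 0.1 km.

x ≈ 16.8 km, y ≈ 24.6 km

Circle about each station: (x − 4.0)² + (y + 55.0)² = 80.62²; (x − 2.3)² + (y + 41.5)² = 67.67²; (x + 21.8)² + (y − 18.9)² = 39.02².
Subtracting pairs of circle equations eliminates x²+y² and gives linear equations (the radical axes):
-3.4 x + 27.0 y = 606.90
-51.6 x + 147.8 y = 2768.47
Solving the 2×2 system: x ≈ 16.8, y ≈ 24.6 km.
Check against K (with the unrounded x, y): √((x − 4.0)²+(y + 55.0)²) = 80.61 ≈ 80.62 km. ✓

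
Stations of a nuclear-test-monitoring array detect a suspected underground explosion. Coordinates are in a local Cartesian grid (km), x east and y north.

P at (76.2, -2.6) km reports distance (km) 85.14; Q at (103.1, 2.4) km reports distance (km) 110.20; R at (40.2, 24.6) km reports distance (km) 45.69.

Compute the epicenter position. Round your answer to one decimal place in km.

Circle about each station: (x − 76.2)² + (y + 2.6)² = 85.14²; (x − 103.1)² + (y − 2.4)² = 110.20²; (x − 40.2)² + (y − 24.6)² = 45.69².
Subtracting the P equation from the Q and R equations removes the quadratic terms:
53.8 x + 10.0 y = -73.05
-72.0 x + 54.4 y = 1569.24
Solving the 2×2 system: x ≈ -5.4, y ≈ 21.7 km.

(-5.4, 21.7)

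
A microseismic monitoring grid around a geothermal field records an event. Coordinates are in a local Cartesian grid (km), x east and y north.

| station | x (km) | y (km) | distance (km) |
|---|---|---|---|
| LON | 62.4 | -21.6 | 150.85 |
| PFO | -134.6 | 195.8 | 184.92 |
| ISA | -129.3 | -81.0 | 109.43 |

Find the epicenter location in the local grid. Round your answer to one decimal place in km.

Circle about each station: (x − 62.4)² + (y + 21.6)² = 150.85²; (x + 134.6)² + (y − 195.8)² = 184.92²; (x + 129.3)² + (y + 81.0)² = 109.43².
Subtracting pairs of circle equations eliminates x²+y² and gives linear equations (the radical axes):
-394.0 x + 434.8 y = 40654.80
-383.4 x − 118.8 y = 29699.97
Solving the 2×2 system: x ≈ -83.1, y ≈ 18.2 km.
Check against LON (with the unrounded x, y): √((x − 62.4)²+(y + 21.6)²) = 150.85 ≈ 150.85 km. ✓

-83.1 km east, 18.2 km north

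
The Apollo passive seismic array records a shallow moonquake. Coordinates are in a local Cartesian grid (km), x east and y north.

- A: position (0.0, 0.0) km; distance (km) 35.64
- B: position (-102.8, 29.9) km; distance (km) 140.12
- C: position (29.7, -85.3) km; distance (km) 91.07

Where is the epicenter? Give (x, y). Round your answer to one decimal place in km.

Circle about each station: x² + y² = 35.64²; (x + 102.8)² + (y − 29.9)² = 140.12²; (x − 29.7)² + (y + 85.3)² = 91.07².
Subtracting the A equation from the B and C equations removes the quadratic terms:
-205.6 x + 59.8 y = -6901.55
59.4 x − 170.6 y = 1134.64
Solving the 2×2 system: x ≈ 35.2, y ≈ 5.6 km.

x ≈ 35.2 km, y ≈ 5.6 km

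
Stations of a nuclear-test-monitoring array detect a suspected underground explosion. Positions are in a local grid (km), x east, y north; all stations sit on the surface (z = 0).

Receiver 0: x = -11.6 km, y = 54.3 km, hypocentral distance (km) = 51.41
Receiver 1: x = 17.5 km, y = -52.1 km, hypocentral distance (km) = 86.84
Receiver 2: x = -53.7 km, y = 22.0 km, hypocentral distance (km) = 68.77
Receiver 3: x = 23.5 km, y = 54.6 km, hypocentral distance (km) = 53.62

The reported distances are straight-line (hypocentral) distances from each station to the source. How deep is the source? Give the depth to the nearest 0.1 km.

Each station gives a sphere (x−x_i)² + (y−y_i)² + z² = d_i² (stations at z=0).
Subtracting the Receiver 0 sphere from Receiver 1 and Receiver 2: z² cancels, leaving linear equations in x and y:
58.2 x − 212.8 y = -4960.59
-84.2 x − 64.6 y = -1801.68
Solving: x ≈ 2.904, y ≈ 24.105 km (keep extra digits for the depth step; rounded: 2.9, 24.1).
Then from the Receiver 0 sphere: z² = 51.41² − (x + 11.6)² − (y − 54.3)² with x = 2.904, y = 24.105, so z ≈ 38.999 ≈ 39.0 km.

z ≈ 39.0 km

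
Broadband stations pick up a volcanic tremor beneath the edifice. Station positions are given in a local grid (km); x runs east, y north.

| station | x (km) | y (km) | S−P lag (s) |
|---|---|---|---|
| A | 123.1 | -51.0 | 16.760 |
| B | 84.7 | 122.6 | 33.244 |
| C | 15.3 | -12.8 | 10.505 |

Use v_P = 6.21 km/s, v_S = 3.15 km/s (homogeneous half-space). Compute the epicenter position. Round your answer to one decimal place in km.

19.9 km east, -79.8 km north

Distance from S−P lag: d = Δt · v_P v_S / (v_P − v_S) = Δt · (6.21·3.15)/(6.21−3.15) ≈ 6.3926·Δt.
So d_A = 107.14, d_B = 212.52, d_C = 67.15 km.
Circle about each station: (x − 123.1)² + (y + 51.0)² = 107.14²; (x − 84.7)² + (y − 122.6)² = 212.52²; (x − 15.3)² + (y + 12.8)² = 67.15².
Subtracting the A equation from the B and C equations removes the quadratic terms:
-76.8 x + 347.2 y = -29235.53
-215.6 x + 76.4 y = -10386.82
Solving the 2×2 system: x ≈ 19.9, y ≈ -79.8 km.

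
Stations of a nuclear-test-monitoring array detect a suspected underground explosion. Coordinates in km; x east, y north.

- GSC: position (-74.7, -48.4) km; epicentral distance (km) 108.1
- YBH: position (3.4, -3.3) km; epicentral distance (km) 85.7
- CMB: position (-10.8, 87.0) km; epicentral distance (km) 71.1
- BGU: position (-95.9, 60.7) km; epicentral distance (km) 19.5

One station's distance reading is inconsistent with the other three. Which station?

Solve using three stations at a time. Using GSC, CMB, BGU (subtract circle equations pairwise → linear system) gives (x, y) ≈ (-76.4, 59.7).
Distances from that point to each station vs reported:
  GSC: calculated 108.1 vs reported 108.1 → residual 0.0 km
  YBH: calculated 101.7 vs reported 85.7 → residual 16.0 km
  CMB: calculated 71.1 vs reported 71.1 → residual 0.0 km
  BGU: calculated 19.5 vs reported 19.5 → residual 0.0 km
GSC, CMB, BGU are mutually consistent (residuals ≈ 0); YBH is off by 16.0 km.

YBH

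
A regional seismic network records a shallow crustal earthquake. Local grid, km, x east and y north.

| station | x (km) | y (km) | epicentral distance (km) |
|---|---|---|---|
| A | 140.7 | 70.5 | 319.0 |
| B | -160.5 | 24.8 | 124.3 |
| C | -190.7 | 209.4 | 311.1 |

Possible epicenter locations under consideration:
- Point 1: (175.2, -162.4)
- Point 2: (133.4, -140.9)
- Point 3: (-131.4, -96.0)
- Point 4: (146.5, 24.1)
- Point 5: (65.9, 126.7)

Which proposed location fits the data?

Point 3

For each candidate, compare |candidate − station| to the reported distance:
Point 1: residuals A 83.6, B 260.1, C 210.5 → max 260.1 km
Point 2: residuals A 107.5, B 213.1, C 166.1 → max 213.1 km
Point 3: residuals A 0.0, B 0.0, C 0.0 → max 0.0 km
Point 4: residuals A 272.2, B 182.7, C 73.7 → max 272.2 km
Point 5: residuals A 225.4, B 124.0, C 41.5 → max 225.4 km
Only Point 3 has all residuals ≈ 0.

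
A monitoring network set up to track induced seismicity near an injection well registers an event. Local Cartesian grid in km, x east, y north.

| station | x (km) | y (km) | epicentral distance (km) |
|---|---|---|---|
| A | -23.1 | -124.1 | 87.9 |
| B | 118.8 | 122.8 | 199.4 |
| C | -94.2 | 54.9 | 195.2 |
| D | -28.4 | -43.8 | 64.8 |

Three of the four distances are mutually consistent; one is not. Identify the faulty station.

Solve using three stations at a time. Using A, B, D (subtract circle equations pairwise → linear system) gives (x, y) ≈ (34.7, -58.0).
Distances from that point to each station vs reported:
  A: calculated 87.8 vs reported 87.9 → residual 0.1 km
  B: calculated 199.4 vs reported 199.4 → residual 0.0 km
  C: calculated 171.4 vs reported 195.2 → residual 23.8 km
  D: calculated 64.7 vs reported 64.8 → residual 0.1 km
A, B, D are mutually consistent (residuals ≈ 0); C is off by 23.8 km.

C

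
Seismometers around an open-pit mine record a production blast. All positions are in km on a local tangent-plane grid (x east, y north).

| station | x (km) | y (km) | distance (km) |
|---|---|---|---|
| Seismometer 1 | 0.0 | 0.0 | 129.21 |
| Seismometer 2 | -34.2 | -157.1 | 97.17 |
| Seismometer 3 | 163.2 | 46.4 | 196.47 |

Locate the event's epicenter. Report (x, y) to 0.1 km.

(54.4, -117.2)

Circle about each station: x² + y² = 129.21²; (x + 34.2)² + (y + 157.1)² = 97.17²; (x − 163.2)² + (y − 46.4)² = 196.47².
Subtracting pairs of circle equations eliminates x²+y² and gives linear equations (the radical axes):
-68.4 x − 314.2 y = 33103.27
326.4 x + 92.8 y = 6881.96
Solving the 2×2 system: x ≈ 54.4, y ≈ -117.2 km.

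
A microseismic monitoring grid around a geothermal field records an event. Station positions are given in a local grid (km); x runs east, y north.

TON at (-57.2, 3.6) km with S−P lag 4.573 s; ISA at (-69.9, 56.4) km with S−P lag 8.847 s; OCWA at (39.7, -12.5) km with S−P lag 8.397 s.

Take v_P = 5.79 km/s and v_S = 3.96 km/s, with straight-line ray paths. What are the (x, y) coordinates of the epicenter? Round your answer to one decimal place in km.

Distance from S−P lag: d = Δt · v_P v_S / (v_P − v_S) = Δt · (5.79·3.96)/(5.79−3.96) ≈ 12.5292·Δt.
So d_TON = 57.30, d_ISA = 110.85, d_OCWA = 105.21 km.
Circle about each station: (x + 57.2)² + (y − 3.6)² = 57.30²; (x + 69.9)² + (y − 56.4)² = 110.85²; (x − 39.7)² + (y + 12.5)² = 105.21².
Subtracting the TON equation from the ISA and OCWA equations removes the quadratic terms:
-25.4 x + 105.6 y = -4222.26
193.8 x − 32.2 y = -9338.31
Solving the 2×2 system: x ≈ -57.1, y ≈ -53.7 km.

(-57.1, -53.7)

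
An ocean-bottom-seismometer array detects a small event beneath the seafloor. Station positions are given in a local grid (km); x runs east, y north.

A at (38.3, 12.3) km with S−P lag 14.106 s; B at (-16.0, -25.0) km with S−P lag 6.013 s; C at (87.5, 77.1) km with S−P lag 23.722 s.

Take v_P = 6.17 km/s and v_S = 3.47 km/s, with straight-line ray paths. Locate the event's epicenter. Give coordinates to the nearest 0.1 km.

-62.2 km east, -36.8 km north

Distance from S−P lag: d = Δt · v_P v_S / (v_P − v_S) = Δt · (6.17·3.47)/(6.17−3.47) ≈ 7.9296·Δt.
So d_A = 111.85, d_B = 47.68, d_C = 188.11 km.
Circle about each station: (x − 38.3)² + (y − 12.3)² = 111.85²; (x + 16.0)² + (y + 25.0)² = 47.68²; (x − 87.5)² + (y − 77.1)² = 188.11².
Subtracting pairs of circle equations eliminates x²+y² and gives linear equations (the radical axes):
-108.6 x − 74.6 y = 9499.86
98.4 x + 129.6 y = -10892.47
Solving the 2×2 system: x ≈ -62.2, y ≈ -36.8 km.
Check against A (with the unrounded x, y): √((x − 38.3)²+(y − 12.3)²) = 111.84 ≈ 111.85 km. ✓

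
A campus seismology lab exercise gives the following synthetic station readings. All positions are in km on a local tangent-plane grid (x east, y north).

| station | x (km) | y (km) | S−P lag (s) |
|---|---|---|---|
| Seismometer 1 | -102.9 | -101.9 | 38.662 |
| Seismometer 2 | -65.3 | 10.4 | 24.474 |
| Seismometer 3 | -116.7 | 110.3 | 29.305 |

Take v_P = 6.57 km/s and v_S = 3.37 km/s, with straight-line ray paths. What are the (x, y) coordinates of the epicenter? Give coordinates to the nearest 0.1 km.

Distance from S−P lag: d = Δt · v_P v_S / (v_P − v_S) = Δt · (6.57·3.37)/(6.57−3.37) ≈ 6.9190·Δt.
So d_Seismometer 1 = 267.50, d_Seismometer 2 = 169.34, d_Seismometer 3 = 202.76 km.
Circle about each station: (x + 102.9)² + (y + 101.9)² = 267.50²; (x + 65.3)² + (y − 10.4)² = 169.34²; (x + 116.7)² + (y − 110.3)² = 202.76².
Subtracting the Seismometer 1 equation from the Seismometer 2 and Seismometer 3 equations removes the quadratic terms:
75.2 x + 224.6 y = 26280.44
-27.6 x + 424.4 y = 35257.59
Solving the 2×2 system: x ≈ 84.9, y ≈ 88.6 km.

(84.9, 88.6)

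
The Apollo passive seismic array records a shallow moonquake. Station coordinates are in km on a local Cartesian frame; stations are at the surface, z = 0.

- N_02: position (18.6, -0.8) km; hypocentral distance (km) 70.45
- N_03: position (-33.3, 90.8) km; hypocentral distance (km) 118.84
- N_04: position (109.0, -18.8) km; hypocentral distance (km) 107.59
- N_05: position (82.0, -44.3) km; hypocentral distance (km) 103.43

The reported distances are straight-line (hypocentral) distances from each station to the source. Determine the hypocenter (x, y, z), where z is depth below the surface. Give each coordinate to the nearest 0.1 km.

Each station gives a sphere (x−x_i)² + (y−y_i)² + z² = d_i² (stations at z=0).
Subtracting the N_02 sphere from N_03 and N_04: z² cancels, leaving linear equations in x and y:
-103.8 x + 183.2 y = -152.81
180.8 x − 36.0 y = 5275.43
Solving: x ≈ 32.701, y ≈ 17.694 km (keep extra digits for the depth step; rounded: 32.7, 17.7).
Then from the N_02 sphere: z² = 70.45² − (x − 18.6)² − (y + 0.8)² with x = 32.701, y = 17.694, so z ≈ 66.501 ≈ 66.5 km.

x ≈ 32.7 km, y ≈ 17.7 km, depth ≈ 66.5 km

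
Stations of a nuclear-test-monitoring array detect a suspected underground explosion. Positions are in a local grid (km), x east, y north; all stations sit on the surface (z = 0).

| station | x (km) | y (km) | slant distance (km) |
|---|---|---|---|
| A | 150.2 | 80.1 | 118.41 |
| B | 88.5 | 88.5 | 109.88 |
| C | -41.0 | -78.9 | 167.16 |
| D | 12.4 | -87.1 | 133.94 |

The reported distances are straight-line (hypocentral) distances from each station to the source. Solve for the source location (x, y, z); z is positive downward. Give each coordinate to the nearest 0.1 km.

x ≈ 92.0 km, y ≈ -0.6 km, depth ≈ 64.2 km

Each station gives a sphere (x−x_i)² + (y−y_i)² + z² = d_i² (stations at z=0).
Subtracting the A sphere from B and C: z² cancels, leaving linear equations in x and y:
-123.4 x + 16.8 y = -11364.24
-382.4 x − 318.0 y = -34991.38
Solving: x ≈ 92.010, y ≈ -0.608 km (keep extra digits for the depth step; rounded: 92.0, -0.6).
Then from the A sphere: z² = 118.41² − (x − 150.2)² − (y − 80.1)² with x = 92.010, y = -0.608, so z ≈ 64.196 ≈ 64.2 km.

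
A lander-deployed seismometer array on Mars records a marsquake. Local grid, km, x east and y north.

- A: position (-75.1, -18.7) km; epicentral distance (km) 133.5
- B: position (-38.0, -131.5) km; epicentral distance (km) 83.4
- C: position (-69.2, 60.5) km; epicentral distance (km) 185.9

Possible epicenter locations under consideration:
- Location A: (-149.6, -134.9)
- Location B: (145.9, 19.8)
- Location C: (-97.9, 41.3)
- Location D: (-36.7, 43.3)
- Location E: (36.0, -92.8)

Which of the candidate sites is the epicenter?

For each candidate, compare |candidate − station| to the reported distance:
Location A: residuals A 4.5, B 28.3, C 25.4 → max 28.3 km
Location B: residuals A 90.8, B 154.7, C 33.0 → max 154.7 km
Location C: residuals A 69.3, B 99.5, C 151.4 → max 151.4 km
Location D: residuals A 60.6, B 91.4, C 149.1 → max 149.1 km
Location E: residuals A 0.0, B 0.1, C 0.0 → max 0.1 km
Only Location E has all residuals ≈ 0.

Location E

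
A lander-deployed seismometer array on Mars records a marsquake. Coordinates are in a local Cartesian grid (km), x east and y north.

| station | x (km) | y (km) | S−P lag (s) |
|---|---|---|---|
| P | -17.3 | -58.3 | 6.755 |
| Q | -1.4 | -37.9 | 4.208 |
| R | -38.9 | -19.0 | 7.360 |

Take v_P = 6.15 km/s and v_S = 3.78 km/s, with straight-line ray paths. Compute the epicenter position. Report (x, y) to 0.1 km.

Distance from S−P lag: d = Δt · v_P v_S / (v_P − v_S) = Δt · (6.15·3.78)/(6.15−3.78) ≈ 9.8089·Δt.
So d_P = 66.26, d_Q = 41.28, d_R = 72.19 km.
Circle about each station: (x + 17.3)² + (y + 58.3)² = 66.26²; (x + 1.4)² + (y + 37.9)² = 41.28²; (x + 38.9)² + (y + 19.0)² = 72.19².
Subtracting the P equation from the Q and R equations removes the quadratic terms:
31.8 x + 40.8 y = 426.54
-43.2 x + 78.6 y = -2644.98
Solving the 2×2 system: x ≈ 33.2, y ≈ -15.4 km.

x ≈ 33.2 km, y ≈ -15.4 km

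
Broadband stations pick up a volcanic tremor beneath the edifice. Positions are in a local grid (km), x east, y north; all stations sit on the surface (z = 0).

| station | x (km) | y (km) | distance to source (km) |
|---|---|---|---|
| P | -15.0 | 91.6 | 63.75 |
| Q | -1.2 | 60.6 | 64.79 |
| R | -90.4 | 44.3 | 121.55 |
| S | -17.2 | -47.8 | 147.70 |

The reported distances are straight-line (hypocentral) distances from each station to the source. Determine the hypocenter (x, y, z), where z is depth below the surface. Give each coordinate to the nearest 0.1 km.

Each station gives a sphere (x−x_i)² + (y−y_i)² + z² = d_i² (stations at z=0).
Subtracting the P sphere from Q and R: z² cancels, leaving linear equations in x and y:
27.6 x − 62.0 y = -5075.44
-150.8 x − 94.6 y = -9191.25
Solving: x ≈ 7.501, y ≈ 85.201 km (keep extra digits for the depth step; rounded: 7.5, 85.2).
Then from the P sphere: z² = 63.75² − (x + 15.0)² − (y − 91.6)² with x = 7.501, y = 85.201, so z ≈ 59.303 ≈ 59.3 km.
Check against S (with the unrounded solution): distance 147.70 ≈ 147.70 km. ✓

(7.5, 85.2, 59.3)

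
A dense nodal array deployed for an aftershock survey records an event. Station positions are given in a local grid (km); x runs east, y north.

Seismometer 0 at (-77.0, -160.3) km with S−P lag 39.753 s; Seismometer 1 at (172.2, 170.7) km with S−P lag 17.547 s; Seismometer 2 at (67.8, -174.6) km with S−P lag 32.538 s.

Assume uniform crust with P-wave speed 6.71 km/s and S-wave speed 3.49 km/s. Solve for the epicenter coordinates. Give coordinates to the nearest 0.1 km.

Distance from S−P lag: d = Δt · v_P v_S / (v_P − v_S) = Δt · (6.71·3.49)/(6.71−3.49) ≈ 7.2726·Δt.
So d_Seismometer 0 = 289.11, d_Seismometer 1 = 127.61, d_Seismometer 2 = 236.64 km.
Circle about each station: (x + 77.0)² + (y + 160.3)² = 289.11²; (x − 172.2)² + (y − 170.7)² = 127.61²; (x − 67.8)² + (y + 174.6)² = 236.64².
Subtracting the Seismometer 0 equation from the Seismometer 1 and Seismometer 2 equations removes the quadratic terms:
498.4 x + 662.0 y = 94466.52
289.6 x − 28.6 y = 31043.01
Solving the 2×2 system: x ≈ 112.9, y ≈ 57.7 km.
Check against Seismometer 0 (with the unrounded x, y): √((x + 77.0)²+(y + 160.3)²) = 289.11 ≈ 289.11 km. ✓

112.9 km east, 57.7 km north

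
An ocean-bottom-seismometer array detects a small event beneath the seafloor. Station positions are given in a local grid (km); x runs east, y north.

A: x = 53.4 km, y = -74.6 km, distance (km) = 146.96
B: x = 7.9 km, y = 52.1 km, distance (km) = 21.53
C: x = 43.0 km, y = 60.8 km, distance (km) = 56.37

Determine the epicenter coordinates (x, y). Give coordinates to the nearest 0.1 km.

x ≈ -13.2 km, y ≈ 56.4 km

Circle about each station: (x − 53.4)² + (y + 74.6)² = 146.96²; (x − 7.9)² + (y − 52.1)² = 21.53²; (x − 43.0)² + (y − 60.8)² = 56.37².
Subtracting the A equation from the B and C equations removes the quadratic terms:
-91.0 x + 253.4 y = 15493.80
-20.8 x + 270.8 y = 15548.58
Solving the 2×2 system: x ≈ -13.2, y ≈ 56.4 km.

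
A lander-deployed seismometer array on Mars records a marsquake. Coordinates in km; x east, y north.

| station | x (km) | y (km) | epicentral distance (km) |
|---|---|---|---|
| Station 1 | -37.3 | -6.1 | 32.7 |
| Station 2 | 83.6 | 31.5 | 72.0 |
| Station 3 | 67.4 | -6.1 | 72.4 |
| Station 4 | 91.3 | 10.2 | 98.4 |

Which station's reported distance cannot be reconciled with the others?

Solve using three stations at a time. Using Station 1, Station 3, Station 4 (subtract circle equations pairwise → linear system) gives (x, y) ≈ (-4.9, -10.7).
Distances from that point to each station vs reported:
  Station 1: calculated 32.7 vs reported 32.7 → residual 0.0 km
  Station 2: calculated 98.0 vs reported 72.0 → residual 26.0 km
  Station 3: calculated 72.4 vs reported 72.4 → residual 0.0 km
  Station 4: calculated 98.4 vs reported 98.4 → residual 0.0 km
Station 1, Station 3, Station 4 are mutually consistent (residuals ≈ 0); Station 2 is off by 26.0 km.

Station 2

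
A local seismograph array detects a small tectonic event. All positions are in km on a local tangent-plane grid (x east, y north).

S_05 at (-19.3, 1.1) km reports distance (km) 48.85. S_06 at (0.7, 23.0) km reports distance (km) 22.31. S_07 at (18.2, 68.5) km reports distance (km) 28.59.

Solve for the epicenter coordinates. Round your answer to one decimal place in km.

Circle about each station: (x + 19.3)² + (y − 1.1)² = 48.85²; (x − 0.7)² + (y − 23.0)² = 22.31²; (x − 18.2)² + (y − 68.5)² = 28.59².
Subtracting the S_05 equation from the S_06 and S_07 equations removes the quadratic terms:
40.0 x + 43.8 y = 2044.38
75.0 x + 134.8 y = 6218.72
Solving the 2×2 system: x ≈ 1.5, y ≈ 45.3 km.

(1.5, 45.3)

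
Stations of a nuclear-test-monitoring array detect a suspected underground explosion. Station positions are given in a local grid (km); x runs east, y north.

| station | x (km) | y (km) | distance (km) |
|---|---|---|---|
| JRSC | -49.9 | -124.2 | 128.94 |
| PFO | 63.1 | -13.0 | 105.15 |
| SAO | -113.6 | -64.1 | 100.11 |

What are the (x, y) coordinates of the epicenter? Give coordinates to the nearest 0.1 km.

Circle about each station: (x + 49.9)² + (y + 124.2)² = 128.94²; (x − 63.1)² + (y + 13.0)² = 105.15²; (x + 113.6)² + (y + 64.1)² = 100.11².
Subtracting the JRSC equation from the PFO and SAO equations removes the quadratic terms:
226.0 x + 222.4 y = -8196.04
-127.4 x + 120.2 y = 5701.63
Solving the 2×2 system: x ≈ -40.6, y ≈ 4.4 km.

-40.6 km east, 4.4 km north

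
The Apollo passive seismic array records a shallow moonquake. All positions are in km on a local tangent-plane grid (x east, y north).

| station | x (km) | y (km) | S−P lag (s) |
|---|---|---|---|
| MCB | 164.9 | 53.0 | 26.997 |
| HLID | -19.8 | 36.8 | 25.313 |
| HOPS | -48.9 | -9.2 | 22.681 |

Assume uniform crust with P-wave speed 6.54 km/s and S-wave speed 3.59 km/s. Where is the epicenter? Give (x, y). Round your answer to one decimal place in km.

x ≈ 73.8 km, y ≈ -141.6 km

Distance from S−P lag: d = Δt · v_P v_S / (v_P − v_S) = Δt · (6.54·3.59)/(6.54−3.59) ≈ 7.9588·Δt.
So d_MCB = 214.87, d_HLID = 201.46, d_HOPS = 180.51 km.
Circle about each station: (x − 164.9)² + (y − 53.0)² = 214.87²; (x + 19.8)² + (y − 36.8)² = 201.46²; (x + 48.9)² + (y + 9.2)² = 180.51².
Subtracting the MCB equation from the HLID and HOPS equations removes the quadratic terms:
-369.4 x − 32.4 y = -22671.74
-427.6 x − 124.4 y = -13939.90
Solving the 2×2 system: x ≈ 73.8, y ≈ -141.6 km.
Check against MCB (with the unrounded x, y): √((x − 164.9)²+(y − 53.0)²) = 214.87 ≈ 214.87 km. ✓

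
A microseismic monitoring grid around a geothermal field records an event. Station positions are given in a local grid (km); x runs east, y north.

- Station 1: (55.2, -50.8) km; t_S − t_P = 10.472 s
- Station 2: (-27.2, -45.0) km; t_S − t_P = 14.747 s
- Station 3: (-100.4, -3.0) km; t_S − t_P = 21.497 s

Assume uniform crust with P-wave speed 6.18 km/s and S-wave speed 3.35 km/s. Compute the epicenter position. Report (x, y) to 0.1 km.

Distance from S−P lag: d = Δt · v_P v_S / (v_P − v_S) = Δt · (6.18·3.35)/(6.18−3.35) ≈ 7.3155·Δt.
So d_Station 1 = 76.61, d_Station 2 = 107.88, d_Station 3 = 157.26 km.
Circle about each station: (x − 55.2)² + (y + 50.8)² = 76.61²; (x + 27.2)² + (y + 45.0)² = 107.88²; (x + 100.4)² + (y + 3.0)² = 157.26².
Subtracting pairs of circle equations eliminates x²+y² and gives linear equations (the radical axes):
-164.8 x + 11.6 y = -8631.84
-311.2 x + 95.6 y = -14400.14
Solving the 2×2 system: x ≈ 54.2, y ≈ 25.8 km.

x ≈ 54.2 km, y ≈ 25.8 km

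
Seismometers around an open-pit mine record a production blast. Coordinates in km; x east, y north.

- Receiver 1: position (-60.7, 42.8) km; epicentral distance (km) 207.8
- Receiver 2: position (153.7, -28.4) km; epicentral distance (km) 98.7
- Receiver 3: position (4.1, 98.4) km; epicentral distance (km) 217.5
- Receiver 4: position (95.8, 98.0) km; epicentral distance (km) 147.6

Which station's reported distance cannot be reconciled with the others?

Receiver 4

Solve using three stations at a time. Using Receiver 1, Receiver 2, Receiver 3 (subtract circle equations pairwise → linear system) gives (x, y) ≈ (88.1, -102.2).
Distances from that point to each station vs reported:
  Receiver 1: calculated 207.8 vs reported 207.8 → residual 0.0 km
  Receiver 2: calculated 98.7 vs reported 98.7 → residual 0.0 km
  Receiver 3: calculated 217.5 vs reported 217.5 → residual 0.0 km
  Receiver 4: calculated 200.4 vs reported 147.6 → residual 52.8 km
Receiver 1, Receiver 2, Receiver 3 are mutually consistent (residuals ≈ 0); Receiver 4 is off by 52.8 km.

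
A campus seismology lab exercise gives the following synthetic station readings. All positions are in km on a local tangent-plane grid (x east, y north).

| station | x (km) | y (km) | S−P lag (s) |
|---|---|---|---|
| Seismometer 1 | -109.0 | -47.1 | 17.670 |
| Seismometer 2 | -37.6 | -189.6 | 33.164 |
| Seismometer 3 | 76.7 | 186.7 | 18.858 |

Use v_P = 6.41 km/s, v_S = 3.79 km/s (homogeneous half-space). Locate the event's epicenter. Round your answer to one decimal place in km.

x ≈ -82.6 km, y ≈ 114.6 km

Distance from S−P lag: d = Δt · v_P v_S / (v_P − v_S) = Δt · (6.41·3.79)/(6.41−3.79) ≈ 9.2725·Δt.
So d_Seismometer 1 = 163.84, d_Seismometer 2 = 307.51, d_Seismometer 3 = 174.86 km.
Circle about each station: (x + 109.0)² + (y + 47.1)² = 163.84²; (x + 37.6)² + (y + 189.6)² = 307.51²; (x − 76.7)² + (y − 186.7)² = 174.86².
Subtracting the Seismometer 1 equation from the Seismometer 2 and Seismometer 3 equations removes the quadratic terms:
142.8 x − 285.0 y = -44456.34
371.4 x + 467.6 y = 22907.90
Solving the 2×2 system: x ≈ -82.6, y ≈ 114.6 km.
Check against Seismometer 1 (with the unrounded x, y): √((x + 109.0)²+(y + 47.1)²) = 163.84 ≈ 163.84 km. ✓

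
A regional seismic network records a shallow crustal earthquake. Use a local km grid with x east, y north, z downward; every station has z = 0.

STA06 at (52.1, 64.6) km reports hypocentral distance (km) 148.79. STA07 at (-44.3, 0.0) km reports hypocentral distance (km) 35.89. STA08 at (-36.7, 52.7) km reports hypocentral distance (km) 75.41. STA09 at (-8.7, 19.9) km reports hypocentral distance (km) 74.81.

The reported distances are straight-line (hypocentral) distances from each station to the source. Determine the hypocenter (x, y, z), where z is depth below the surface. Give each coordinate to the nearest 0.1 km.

Each station gives a sphere (x−x_i)² + (y−y_i)² + z² = d_i² (stations at z=0).
Subtracting the STA06 sphere from STA07 and STA08: z² cancels, leaving linear equations in x and y:
-192.8 x − 129.2 y = 15925.29
-177.6 x − 23.8 y = 13688.41
Solving: x ≈ -75.693, y ≈ -10.307 km (keep extra digits for the depth step; rounded: -75.7, -10.3).
Then from the STA06 sphere: z² = 148.79² − (x − 52.1)² − (y − 64.6)² with x = -75.693, y = -10.307, so z ≈ 14.013 ≈ 14.0 km.

x ≈ -75.7 km, y ≈ -10.3 km, depth ≈ 14.0 km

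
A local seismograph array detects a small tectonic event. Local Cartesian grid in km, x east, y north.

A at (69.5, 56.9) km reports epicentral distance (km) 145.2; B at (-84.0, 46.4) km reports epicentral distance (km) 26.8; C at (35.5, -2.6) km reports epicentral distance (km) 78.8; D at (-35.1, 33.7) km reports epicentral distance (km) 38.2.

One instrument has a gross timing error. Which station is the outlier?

C

Solve using three stations at a time. Using A, B, D (subtract circle equations pairwise → linear system) gives (x, y) ≈ (-71.6, 22.8).
Distances from that point to each station vs reported:
  A: calculated 145.2 vs reported 145.2 → residual 0.0 km
  B: calculated 26.7 vs reported 26.8 → residual 0.1 km
  C: calculated 110.1 vs reported 78.8 → residual 31.3 km
  D: calculated 38.1 vs reported 38.2 → residual 0.1 km
A, B, D are mutually consistent (residuals ≈ 0); C is off by 31.3 km.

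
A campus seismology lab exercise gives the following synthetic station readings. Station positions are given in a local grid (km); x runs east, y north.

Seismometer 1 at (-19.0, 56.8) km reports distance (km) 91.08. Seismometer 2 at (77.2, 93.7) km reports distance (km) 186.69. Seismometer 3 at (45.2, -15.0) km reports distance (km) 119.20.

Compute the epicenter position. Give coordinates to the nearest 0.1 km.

Circle about each station: (x + 19.0)² + (y − 56.8)² = 91.08²; (x − 77.2)² + (y − 93.7)² = 186.69²; (x − 45.2)² + (y + 15.0)² = 119.20².
Subtracting the Seismometer 1 equation from the Seismometer 2 and Seismometer 3 equations removes the quadratic terms:
192.4 x + 73.8 y = -15405.30
128.4 x − 143.6 y = -7232.27
Solving the 2×2 system: x ≈ -74.0, y ≈ -15.8 km.

-74.0 km east, -15.8 km north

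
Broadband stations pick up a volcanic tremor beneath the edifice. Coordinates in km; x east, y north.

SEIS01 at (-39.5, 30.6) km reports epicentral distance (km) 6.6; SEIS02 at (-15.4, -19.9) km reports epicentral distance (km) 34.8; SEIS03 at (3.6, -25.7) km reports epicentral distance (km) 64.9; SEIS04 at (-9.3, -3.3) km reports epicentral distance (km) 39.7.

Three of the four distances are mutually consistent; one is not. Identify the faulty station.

SEIS02

Solve using three stations at a time. Using SEIS01, SEIS03, SEIS04 (subtract circle equations pairwise → linear system) gives (x, y) ≈ (-38.1, 24.0).
Distances from that point to each station vs reported:
  SEIS01: calculated 6.7 vs reported 6.6 → residual 0.1 km
  SEIS02: calculated 49.5 vs reported 34.8 → residual 14.7 km
  SEIS03: calculated 64.9 vs reported 64.9 → residual 0.0 km
  SEIS04: calculated 39.7 vs reported 39.7 → residual 0.0 km
SEIS01, SEIS03, SEIS04 are mutually consistent (residuals ≈ 0); SEIS02 is off by 14.7 km.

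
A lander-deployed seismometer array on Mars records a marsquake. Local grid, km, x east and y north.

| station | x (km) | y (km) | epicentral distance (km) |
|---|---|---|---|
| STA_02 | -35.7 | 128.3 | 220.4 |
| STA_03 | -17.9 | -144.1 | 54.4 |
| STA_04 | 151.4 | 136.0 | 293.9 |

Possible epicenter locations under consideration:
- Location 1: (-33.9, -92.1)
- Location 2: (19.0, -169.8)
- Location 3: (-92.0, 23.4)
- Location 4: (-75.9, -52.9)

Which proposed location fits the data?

For each candidate, compare |candidate − station| to the reported distance:
Location 1: residuals STA_02 0.0, STA_03 0.0, STA_04 0.0 → max 0.0 km
Location 2: residuals STA_02 82.7, STA_03 9.4, STA_04 39.3 → max 82.7 km
Location 3: residuals STA_02 101.3, STA_03 128.8, STA_04 25.7 → max 128.8 km
Location 4: residuals STA_02 34.8, STA_03 53.7, STA_04 1.6 → max 53.7 km
Only Location 1 has all residuals ≈ 0.

Location 1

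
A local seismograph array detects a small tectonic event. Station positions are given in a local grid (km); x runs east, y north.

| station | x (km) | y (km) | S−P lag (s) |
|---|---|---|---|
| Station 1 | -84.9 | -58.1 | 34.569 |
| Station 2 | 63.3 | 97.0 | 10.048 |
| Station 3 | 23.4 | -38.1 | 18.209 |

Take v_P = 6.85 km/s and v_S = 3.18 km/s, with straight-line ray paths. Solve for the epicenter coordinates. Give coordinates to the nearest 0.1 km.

92.5 km east, 45.0 km north

Distance from S−P lag: d = Δt · v_P v_S / (v_P − v_S) = Δt · (6.85·3.18)/(6.85−3.18) ≈ 5.9354·Δt.
So d_Station 1 = 205.18, d_Station 2 = 59.64, d_Station 3 = 108.08 km.
Circle about each station: (x + 84.9)² + (y + 58.1)² = 205.18²; (x − 63.3)² + (y − 97.0)² = 59.64²; (x − 23.4)² + (y + 38.1)² = 108.08².
Subtracting the Station 1 equation from the Station 2 and Station 3 equations removes the quadratic terms:
296.4 x + 310.2 y = 41374.17
216.6 x + 40.0 y = 21833.10
Solving the 2×2 system: x ≈ 92.5, y ≈ 45.0 km.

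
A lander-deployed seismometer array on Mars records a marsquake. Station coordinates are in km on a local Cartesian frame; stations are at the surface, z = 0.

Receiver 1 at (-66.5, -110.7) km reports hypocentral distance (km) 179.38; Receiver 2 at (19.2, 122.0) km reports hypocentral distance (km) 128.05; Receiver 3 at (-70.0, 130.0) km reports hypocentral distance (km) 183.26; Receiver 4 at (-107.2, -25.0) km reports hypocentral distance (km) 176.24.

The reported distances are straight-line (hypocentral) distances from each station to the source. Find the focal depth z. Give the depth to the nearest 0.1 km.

42.9 km

Each station gives a sphere (x−x_i)² + (y−y_i)² + z² = d_i² (stations at z=0).
Subtracting the Receiver 1 sphere from Receiver 2 and Receiver 3: z² cancels, leaving linear equations in x and y:
171.4 x + 465.4 y = 14356.28
-7.0 x + 481.4 y = 3716.22
Solving: x ≈ 60.413, y ≈ 8.598 km (keep extra digits for the depth step; rounded: 60.4, 8.6).
Then from the Receiver 1 sphere: z² = 179.38² − (x + 66.5)² − (y + 110.7)² with x = 60.413, y = 8.598, so z ≈ 42.875 ≈ 42.9 km.
Check against Receiver 4 (with the unrounded solution): distance 176.24 ≈ 176.24 km. ✓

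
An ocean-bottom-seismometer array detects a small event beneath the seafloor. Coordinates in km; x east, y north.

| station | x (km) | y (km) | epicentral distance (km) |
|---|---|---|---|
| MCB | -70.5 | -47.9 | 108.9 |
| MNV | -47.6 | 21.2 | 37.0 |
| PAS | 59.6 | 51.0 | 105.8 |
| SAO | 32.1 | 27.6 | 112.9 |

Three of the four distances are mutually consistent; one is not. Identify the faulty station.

Solve using three stations at a time. Using MCB, MNV, PAS (subtract circle equations pairwise → linear system) gives (x, y) ≈ (-46.0, 58.2).
Distances from that point to each station vs reported:
  MCB: calculated 108.9 vs reported 108.9 → residual 0.0 km
  MNV: calculated 37.1 vs reported 37.0 → residual 0.1 km
  PAS: calculated 105.8 vs reported 105.8 → residual 0.0 km
  SAO: calculated 83.9 vs reported 112.9 → residual 29.0 km
MCB, MNV, PAS are mutually consistent (residuals ≈ 0); SAO is off by 29.0 km.

SAO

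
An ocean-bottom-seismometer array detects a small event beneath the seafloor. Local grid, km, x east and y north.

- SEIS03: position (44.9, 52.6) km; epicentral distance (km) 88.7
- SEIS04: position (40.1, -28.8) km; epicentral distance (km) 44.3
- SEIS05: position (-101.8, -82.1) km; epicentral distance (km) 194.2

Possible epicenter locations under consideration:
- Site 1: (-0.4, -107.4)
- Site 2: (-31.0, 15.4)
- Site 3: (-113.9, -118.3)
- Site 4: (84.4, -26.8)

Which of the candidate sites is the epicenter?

For each candidate, compare |candidate − station| to the reported distance:
Site 1: residuals SEIS03 77.6, SEIS04 44.1, SEIS05 89.7 → max 89.7 km
Site 2: residuals SEIS03 4.2, SEIS04 39.4, SEIS05 73.7 → max 73.7 km
Site 3: residuals SEIS03 144.6, SEIS04 133.8, SEIS05 156.0 → max 156.0 km
Site 4: residuals SEIS03 0.0, SEIS04 0.0, SEIS05 0.0 → max 0.0 km
Only Site 4 has all residuals ≈ 0.

Site 4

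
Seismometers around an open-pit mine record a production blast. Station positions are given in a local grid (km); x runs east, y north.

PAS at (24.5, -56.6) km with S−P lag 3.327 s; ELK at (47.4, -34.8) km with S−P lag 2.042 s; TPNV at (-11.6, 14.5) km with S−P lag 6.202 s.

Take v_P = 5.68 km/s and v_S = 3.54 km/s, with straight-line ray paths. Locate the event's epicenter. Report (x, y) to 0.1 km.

x ≈ 30.4 km, y ≈ -25.9 km

Distance from S−P lag: d = Δt · v_P v_S / (v_P − v_S) = Δt · (5.68·3.54)/(5.68−3.54) ≈ 9.3959·Δt.
So d_PAS = 31.26, d_ELK = 19.19, d_TPNV = 58.27 km.
Circle about each station: (x − 24.5)² + (y + 56.6)² = 31.26²; (x − 47.4)² + (y + 34.8)² = 19.19²; (x + 11.6)² + (y − 14.5)² = 58.27².
Subtracting pairs of circle equations eliminates x²+y² and gives linear equations (the radical axes):
45.8 x + 43.6 y = 262.92
-72.2 x + 142.2 y = -5877.21
Solving the 2×2 system: x ≈ 30.4, y ≈ -25.9 km.
Check against PAS (with the unrounded x, y): √((x − 24.5)²+(y + 56.6)²) = 31.26 ≈ 31.26 km. ✓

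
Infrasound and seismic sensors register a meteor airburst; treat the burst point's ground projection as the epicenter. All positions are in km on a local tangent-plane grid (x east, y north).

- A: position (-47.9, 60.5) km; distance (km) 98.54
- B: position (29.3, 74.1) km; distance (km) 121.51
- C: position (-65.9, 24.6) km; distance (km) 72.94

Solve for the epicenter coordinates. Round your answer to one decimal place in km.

(-24.0, -35.1)

Circle about each station: (x + 47.9)² + (y − 60.5)² = 98.54²; (x − 29.3)² + (y − 74.1)² = 121.51²; (x + 65.9)² + (y − 24.6)² = 72.94².
Subtracting the A equation from the B and C equations removes the quadratic terms:
154.4 x + 27.2 y = -4659.91
-36.0 x − 71.8 y = 3383.20
Solving the 2×2 system: x ≈ -24.0, y ≈ -35.1 km.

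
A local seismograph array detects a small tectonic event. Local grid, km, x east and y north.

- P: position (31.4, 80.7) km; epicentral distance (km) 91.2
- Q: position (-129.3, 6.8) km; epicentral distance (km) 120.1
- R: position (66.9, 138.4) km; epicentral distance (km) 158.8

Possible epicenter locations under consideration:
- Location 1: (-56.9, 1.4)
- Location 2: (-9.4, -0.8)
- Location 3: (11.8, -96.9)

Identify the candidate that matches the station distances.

Location 2

For each candidate, compare |candidate − station| to the reported distance:
Location 1: residuals P 27.5, Q 47.5, R 25.8 → max 47.5 km
Location 2: residuals P 0.1, Q 0.0, R 0.1 → max 0.1 km
Location 3: residuals P 87.5, Q 55.0, R 82.9 → max 87.5 km
Only Location 2 has all residuals ≈ 0.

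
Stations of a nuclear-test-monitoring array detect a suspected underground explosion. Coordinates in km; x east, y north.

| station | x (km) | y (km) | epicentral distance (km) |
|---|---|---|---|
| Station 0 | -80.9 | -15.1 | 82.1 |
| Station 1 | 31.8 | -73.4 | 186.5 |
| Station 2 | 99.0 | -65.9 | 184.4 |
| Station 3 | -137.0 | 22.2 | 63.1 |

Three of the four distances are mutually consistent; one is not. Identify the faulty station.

Solve using three stations at a time. Using Station 0, Station 1, Station 3 (subtract circle equations pairwise → linear system) gives (x, y) ≈ (-91.6, 66.6).
Distances from that point to each station vs reported:
  Station 0: calculated 82.4 vs reported 82.1 → residual 0.3 km
  Station 1: calculated 186.6 vs reported 186.5 → residual 0.1 km
  Station 2: calculated 232.1 vs reported 184.4 → residual 47.7 km
  Station 3: calculated 63.5 vs reported 63.1 → residual 0.4 km
Station 0, Station 1, Station 3 are mutually consistent (residuals ≈ 0); Station 2 is off by 47.7 km.

Station 2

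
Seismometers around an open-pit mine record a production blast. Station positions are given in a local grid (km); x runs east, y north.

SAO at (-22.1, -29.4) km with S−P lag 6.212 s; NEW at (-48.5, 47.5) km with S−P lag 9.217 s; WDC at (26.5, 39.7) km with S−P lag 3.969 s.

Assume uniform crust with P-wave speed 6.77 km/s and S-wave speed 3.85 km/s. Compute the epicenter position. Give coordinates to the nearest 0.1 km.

Distance from S−P lag: d = Δt · v_P v_S / (v_P − v_S) = Δt · (6.77·3.85)/(6.77−3.85) ≈ 8.9262·Δt.
So d_SAO = 55.45, d_NEW = 82.27, d_WDC = 35.43 km.
Circle about each station: (x + 22.1)² + (y + 29.4)² = 55.45²; (x + 48.5)² + (y − 47.5)² = 82.27²; (x − 26.5)² + (y − 39.7)² = 35.43².
Subtracting pairs of circle equations eliminates x²+y² and gives linear equations (the radical axes):
-52.8 x + 153.8 y = -437.92
97.2 x + 138.2 y = 2744.99
Solving the 2×2 system: x ≈ 21.7, y ≈ 4.6 km.

x ≈ 21.7 km, y ≈ 4.6 km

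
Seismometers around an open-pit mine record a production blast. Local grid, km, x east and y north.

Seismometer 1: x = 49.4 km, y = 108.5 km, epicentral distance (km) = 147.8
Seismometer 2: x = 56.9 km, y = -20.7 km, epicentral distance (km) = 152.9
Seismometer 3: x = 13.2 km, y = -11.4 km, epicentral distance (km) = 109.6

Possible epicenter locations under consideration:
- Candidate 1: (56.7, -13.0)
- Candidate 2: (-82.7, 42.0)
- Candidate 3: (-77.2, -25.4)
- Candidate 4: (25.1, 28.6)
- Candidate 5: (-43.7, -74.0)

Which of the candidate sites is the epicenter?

Candidate 2

For each candidate, compare |candidate − station| to the reported distance:
Candidate 1: residuals Seismometer 1 26.1, Seismometer 2 145.2, Seismometer 3 66.1 → max 145.2 km
Candidate 2: residuals Seismometer 1 0.1, Seismometer 2 0.1, Seismometer 3 0.2 → max 0.2 km
Candidate 3: residuals Seismometer 1 36.5, Seismometer 2 18.7, Seismometer 3 18.1 → max 36.5 km
Candidate 4: residuals Seismometer 1 64.3, Seismometer 2 94.2, Seismometer 3 67.9 → max 94.2 km
Candidate 5: residuals Seismometer 1 57.1, Seismometer 2 39.1, Seismometer 3 25.0 → max 57.1 km
Only Candidate 2 has all residuals ≈ 0.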